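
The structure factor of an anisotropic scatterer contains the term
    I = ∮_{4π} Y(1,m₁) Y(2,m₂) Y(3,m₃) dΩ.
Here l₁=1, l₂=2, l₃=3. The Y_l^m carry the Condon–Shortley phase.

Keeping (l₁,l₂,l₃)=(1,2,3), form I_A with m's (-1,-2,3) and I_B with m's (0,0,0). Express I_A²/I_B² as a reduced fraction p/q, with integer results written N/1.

Shared (l₁,l₂,l₃)=(1,2,3): N and (l;000)² cancel in I_A²/I_B².
A: Δ = 0!·2!·4!/7! = 1/105; Racah Σ t=0..0: t=0:+1/48 = 1/48; ⇒ 3j(1 2 3; -1 -2 3)² = 1/7, sgn +1
B: Δ = 0!·2!·4!/7! = 1/105; Racah Σ t=0..0: t=0:+1/4 = 1/4; ⇒ 3j(1 2 3; 0 0 0)² = 3/35, sgn -1
I_A²/I_B² = (1/7)/(3/35) = 5/3

5/3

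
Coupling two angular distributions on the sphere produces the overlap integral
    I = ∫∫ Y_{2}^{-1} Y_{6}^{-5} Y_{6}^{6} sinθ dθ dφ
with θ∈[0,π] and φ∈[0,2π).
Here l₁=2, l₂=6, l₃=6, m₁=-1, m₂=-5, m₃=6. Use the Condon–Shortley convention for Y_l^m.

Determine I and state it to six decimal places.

0.178412

Checks pass: Σm=0; 14 even; l₃=6∈[4,8].
(2·2+1)(2·6+1)(2·6+1) = 845
Δ: 2! 2! 10! / 15! → 1/90090
sum: t=0:+1/69120 t=1:−1/14400 t=2:+1/69120 = -7/172800
3j²(2 6 6; 0 0 0) = Δ·Π!·Σ² = 14/715  (sign -1)
sum: t=1:−1/7257600 = -1/7257600
3j²(2 6 6; -1 -5 6) = Δ·Π!·Σ² = 11/455  (sign -1)
combine: 4πI² = 845·14/715·11/455 = 2/5
take √, sign +1: I = 0.17841241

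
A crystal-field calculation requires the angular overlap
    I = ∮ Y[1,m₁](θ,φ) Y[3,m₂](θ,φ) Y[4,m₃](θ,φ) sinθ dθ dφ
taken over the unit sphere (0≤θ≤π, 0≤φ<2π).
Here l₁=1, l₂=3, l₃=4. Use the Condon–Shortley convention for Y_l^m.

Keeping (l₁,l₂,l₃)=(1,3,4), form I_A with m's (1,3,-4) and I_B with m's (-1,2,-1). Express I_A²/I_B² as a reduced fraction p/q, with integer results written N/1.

Same 1,3,4: normalisation and zero-m 3j drop out of the ratio.
A: Δ: 0! 2! 6! / 9! → 1/252; sum: t=0:+1/1440 = 1/1440; 3j²(1 3 4; 1 3 -4) = Δ·Π!·Σ² = 1/9  (sign +1)
B: Δ: 0! 2! 6! / 9! → 1/252; sum: t=0:+1/240 = 1/240; 3j²(1 3 4; -1 2 -1) = Δ·Π!·Σ² = 1/84  (sign -1)
I_A²/I_B² = (1/9)/(1/84) = 28/3

28/3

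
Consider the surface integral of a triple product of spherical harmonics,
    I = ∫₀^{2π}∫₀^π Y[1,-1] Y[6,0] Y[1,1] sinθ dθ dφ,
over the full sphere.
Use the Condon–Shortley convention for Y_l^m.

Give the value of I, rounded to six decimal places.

triangle: need 5≤l₃≤7, have 1; I=0

0.000000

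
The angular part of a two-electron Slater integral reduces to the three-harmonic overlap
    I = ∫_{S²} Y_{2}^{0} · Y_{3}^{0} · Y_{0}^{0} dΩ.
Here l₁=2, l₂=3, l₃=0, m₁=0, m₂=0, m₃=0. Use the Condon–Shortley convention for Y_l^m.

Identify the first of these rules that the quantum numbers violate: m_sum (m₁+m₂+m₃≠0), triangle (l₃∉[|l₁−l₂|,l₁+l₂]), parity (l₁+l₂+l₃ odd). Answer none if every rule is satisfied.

Σmᵢ = 0  ✓
l₃∈[|l₁−l₂|,l₁+l₂]=[1,5], have l₃=0  ✗
Σlᵢ = 5 ⇒ odd

triangle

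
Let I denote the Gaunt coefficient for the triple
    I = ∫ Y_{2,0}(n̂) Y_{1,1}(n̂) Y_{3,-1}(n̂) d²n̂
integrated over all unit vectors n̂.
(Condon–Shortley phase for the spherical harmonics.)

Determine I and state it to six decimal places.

-0.202301

m-sum 0 ✓  L=6 even ✓  1≤3≤3 ✓
Π(2lᵢ+1) = 5×3×7 = 105
triangle coeff Δ(2,1,3) = 1/105
Σ_t [0,0]: t=0:+1/4 = 1/4
(3j)²=3/35 [(2 1 3; 0 0 0)], sign=-1
Σ_t [0,0]: t=0:+1/8 = 1/8
(3j)²=2/35 [(2 1 3; 0 1 -1)], sign=+1
⇒ 4πI² = 18/35
I = (-1)√(18/35/(4π)) = -0.20230066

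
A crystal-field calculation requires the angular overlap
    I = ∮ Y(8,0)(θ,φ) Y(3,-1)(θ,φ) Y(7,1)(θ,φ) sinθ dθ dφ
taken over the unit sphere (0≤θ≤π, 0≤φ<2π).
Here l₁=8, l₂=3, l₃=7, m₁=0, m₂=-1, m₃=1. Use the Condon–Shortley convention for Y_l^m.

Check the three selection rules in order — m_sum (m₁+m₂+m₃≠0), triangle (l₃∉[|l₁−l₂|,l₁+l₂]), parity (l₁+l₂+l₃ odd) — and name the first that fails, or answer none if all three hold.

none

m₁+m₂+m₃ = 0 − 1 + 1 = 0  ✓
triangle: |8−3|=5 ≤ l₃=7 ≤ 8+3=11  ✓
parity: l₁+l₂+l₃ = 18 is even  ✓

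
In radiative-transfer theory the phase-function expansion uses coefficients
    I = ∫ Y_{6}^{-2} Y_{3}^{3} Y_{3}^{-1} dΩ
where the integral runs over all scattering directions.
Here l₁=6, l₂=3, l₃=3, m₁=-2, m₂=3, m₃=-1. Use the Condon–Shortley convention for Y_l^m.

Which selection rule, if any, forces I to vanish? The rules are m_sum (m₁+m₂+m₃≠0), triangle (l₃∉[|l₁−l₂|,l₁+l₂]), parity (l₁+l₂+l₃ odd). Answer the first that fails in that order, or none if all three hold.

azimuthal sum: -2 + 3 − 1 = 0  ✓
3 ≤ 3 ≤ 9 (triangle on l)  ✓
L = 6 + 3 + 3 = 12 (even)  ✓

none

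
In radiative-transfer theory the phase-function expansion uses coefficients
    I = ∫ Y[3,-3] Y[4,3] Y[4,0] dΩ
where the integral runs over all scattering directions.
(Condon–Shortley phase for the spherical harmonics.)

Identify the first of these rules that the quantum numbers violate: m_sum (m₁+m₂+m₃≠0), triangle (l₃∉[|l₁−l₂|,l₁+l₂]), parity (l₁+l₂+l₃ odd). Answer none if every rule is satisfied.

Σmᵢ = 0  ✓
l₃∈[|l₁−l₂|,l₁+l₂]=[1,7], have l₃=4  ✓
Σlᵢ = 11 ⇒ odd  ✗

parity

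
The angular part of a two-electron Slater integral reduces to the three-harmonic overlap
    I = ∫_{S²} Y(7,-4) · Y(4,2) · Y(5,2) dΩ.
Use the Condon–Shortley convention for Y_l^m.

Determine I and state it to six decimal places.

Rules hold: Σm=0, L=16 even, 3≤5≤11.
N = 15·9·11 = 1485
Δ = 6!·8!·2!/17! = 1/6126120
Racah Σ t=2..4: t=2:+1/69120 t=3:−1/20736 t=4:+1/69120 = -1/51840
⇒ 3j(7 4 5; 0 0 0)² = 280/21879, sgn +1
Racah Σ t=4..6: t=4:+1/483840 t=5:−1/172800 t=6:+1/1036800 = -1/362880
⇒ 3j(7 4 5; -4 2 2)² = 20/1547, sgn +1
4πI² = N·(3j₀)²·(3jₘ)² = 12000/48841
I = +1·√(0.245695/4π) = 0.13982777

0.139828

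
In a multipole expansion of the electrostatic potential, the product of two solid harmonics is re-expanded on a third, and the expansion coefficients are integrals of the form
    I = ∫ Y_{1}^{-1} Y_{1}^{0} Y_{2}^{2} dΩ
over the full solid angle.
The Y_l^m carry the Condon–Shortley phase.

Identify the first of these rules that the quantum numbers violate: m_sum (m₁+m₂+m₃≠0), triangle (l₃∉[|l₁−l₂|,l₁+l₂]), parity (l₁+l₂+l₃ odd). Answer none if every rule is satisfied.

m₁+m₂+m₃ = -1 + 0 + 2 = 1  ✗
triangle: |1−1|=0 ≤ l₃=2 ≤ 1+1=2
parity: l₁+l₂+l₃ = 4 is even

m_sum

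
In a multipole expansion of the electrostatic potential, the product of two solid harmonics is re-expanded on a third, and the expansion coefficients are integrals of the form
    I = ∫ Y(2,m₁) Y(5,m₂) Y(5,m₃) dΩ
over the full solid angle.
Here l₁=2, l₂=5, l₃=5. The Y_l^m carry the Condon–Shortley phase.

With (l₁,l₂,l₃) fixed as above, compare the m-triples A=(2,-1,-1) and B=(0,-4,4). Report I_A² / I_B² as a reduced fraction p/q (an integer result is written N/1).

Same 2,5,5: normalisation and zero-m 3j drop out of the ratio.
A: Δ: 2! 2! 8! / 13! → 1/38610; sum: t=0:+1/2304 = 1/2304; 3j²(2 5 5; 2 -1 -1) = Δ·Π!·Σ² = 5/143  (sign +1)
B: Δ: 2! 2! 8! / 13! → 1/38610; sum: t=0:+1/20160 t=1:−1/40320 = 1/40320; 3j²(2 5 5; 0 -4 4) = Δ·Π!·Σ² = 6/715  (sign -1)
I_A²/I_B² = (5/143)/(6/715) = 25/6

25/6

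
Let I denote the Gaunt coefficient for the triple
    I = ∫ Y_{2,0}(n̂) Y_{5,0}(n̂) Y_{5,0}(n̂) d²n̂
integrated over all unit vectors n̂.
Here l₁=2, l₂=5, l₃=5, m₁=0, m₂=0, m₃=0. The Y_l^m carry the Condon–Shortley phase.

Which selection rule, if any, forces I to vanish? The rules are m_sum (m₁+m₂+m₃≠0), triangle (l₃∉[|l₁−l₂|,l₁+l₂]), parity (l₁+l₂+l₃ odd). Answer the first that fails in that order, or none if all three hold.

none

azimuthal sum: 0 + 0 + 0 = 0  ✓
3 ≤ 5 ≤ 7 (triangle on l)  ✓
L = 2 + 5 + 5 = 12 (even)  ✓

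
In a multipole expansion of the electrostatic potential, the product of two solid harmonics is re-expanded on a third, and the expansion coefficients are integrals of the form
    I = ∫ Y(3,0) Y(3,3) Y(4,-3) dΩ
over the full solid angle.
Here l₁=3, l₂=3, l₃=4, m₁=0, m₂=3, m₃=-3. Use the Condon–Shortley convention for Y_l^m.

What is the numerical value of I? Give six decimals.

Checks pass: Σm=0; 10 even; l₃=4∈[0,6].
(2·3+1)(2·3+1)(2·4+1) = 441
Δ: 2! 4! 4! / 11! → 1/34650
sum: t=0:+1/72 t=1:−1/16 t=2:+1/72 = -5/144
3j²(3 3 4; 0 0 0) = Δ·Π!·Σ² = 2/77  (sign -1)
sum: t=2:+1/288 = 1/288
3j²(3 3 4; 0 3 -3) = Δ·Π!·Σ² = 1/22  (sign -1)
combine: 4πI² = 441·2/77·1/22 = 63/121
take √, sign +1: I = 0.20355073

0.203551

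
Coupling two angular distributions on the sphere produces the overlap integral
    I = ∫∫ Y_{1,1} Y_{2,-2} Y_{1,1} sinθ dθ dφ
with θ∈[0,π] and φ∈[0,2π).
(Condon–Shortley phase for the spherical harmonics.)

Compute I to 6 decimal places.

m-sum 0 ✓  L=4 even ✓  1≤1≤3 ✓
Π(2lᵢ+1) = 3×5×3 = 45
triangle coeff Δ(1,2,1) = 1/30
Σ_t [1,1]: t=1:−1/1 = -1/1
(3j)²=2/15 [(1 2 1; 0 0 0)], sign=+1
Σ_t [0,0]: t=0:+1/4 = 1/4
(3j)²=1/5 [(1 2 1; 1 -2 1)], sign=+1
⇒ 4πI² = 6/5
I = (+1)√(6/5/(4π)) = 0.30901936

0.309019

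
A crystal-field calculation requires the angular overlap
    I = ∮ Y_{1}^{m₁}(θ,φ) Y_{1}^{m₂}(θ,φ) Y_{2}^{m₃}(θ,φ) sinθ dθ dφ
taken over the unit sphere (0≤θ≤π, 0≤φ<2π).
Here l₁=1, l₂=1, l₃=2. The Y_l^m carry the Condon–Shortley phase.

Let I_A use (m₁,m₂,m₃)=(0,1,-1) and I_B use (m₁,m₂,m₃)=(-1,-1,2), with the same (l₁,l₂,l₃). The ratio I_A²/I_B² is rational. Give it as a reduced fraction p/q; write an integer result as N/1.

Shared (l₁,l₂,l₃)=(1,1,2): N and (l;000)² cancel in I_A²/I_B².
A: Δ = 0!·2!·2!/5! = 1/30; Racah Σ t=0..0: t=0:+1/2 = 1/2; ⇒ 3j(1 1 2; 0 1 -1)² = 1/10, sgn -1
B: Δ = 0!·2!·2!/5! = 1/30; Racah Σ t=0..0: t=0:+1/4 = 1/4; ⇒ 3j(1 1 2; -1 -1 2)² = 1/5, sgn +1
I_A²/I_B² = (1/10)/(1/5) = 1/2

1/2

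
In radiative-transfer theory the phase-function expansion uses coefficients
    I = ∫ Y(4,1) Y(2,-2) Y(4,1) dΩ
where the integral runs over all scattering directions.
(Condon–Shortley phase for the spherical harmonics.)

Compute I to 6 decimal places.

0.200662

Checks pass: Σm=0; 10 even; l₃=4∈[2,6].
(2·4+1)(2·2+1)(2·4+1) = 405
Δ: 2! 6! 2! / 11! → 1/13860
sum: t=0:+1/192 t=1:−1/36 t=2:+1/192 = -5/288
3j²(4 2 4; 0 0 0) = Δ·Π!·Σ² = 20/693  (sign -1)
sum: t=0:+1/144 = 1/144
3j²(4 2 4; 1 -2 1) = Δ·Π!·Σ² = 10/231  (sign -1)
combine: 4πI² = 405·20/693·10/231 = 3000/5929
take √, sign +1: I = 0.20066192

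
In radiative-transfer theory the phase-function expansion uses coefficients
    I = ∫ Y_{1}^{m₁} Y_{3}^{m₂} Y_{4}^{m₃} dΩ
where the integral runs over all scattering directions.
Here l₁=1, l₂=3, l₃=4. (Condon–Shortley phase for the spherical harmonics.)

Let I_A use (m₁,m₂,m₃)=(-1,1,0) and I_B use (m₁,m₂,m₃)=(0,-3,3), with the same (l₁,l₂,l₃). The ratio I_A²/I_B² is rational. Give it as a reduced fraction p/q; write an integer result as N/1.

l's match ⇒ only the (l;m) 3-j factors differ between A and B.
A: triangle coeff Δ(1,3,4) = 1/252; Σ_t [0,0]: t=0:+1/96 = 1/96; (3j)²=1/42 [(1 3 4; -1 1 0)], sign=+1
B: triangle coeff Δ(1,3,4) = 1/252; Σ_t [0,0]: t=0:+1/720 = 1/720; (3j)²=1/36 [(1 3 4; 0 -3 3)], sign=-1
I_A²/I_B² = (1/42)/(1/36) = 6/7

6/7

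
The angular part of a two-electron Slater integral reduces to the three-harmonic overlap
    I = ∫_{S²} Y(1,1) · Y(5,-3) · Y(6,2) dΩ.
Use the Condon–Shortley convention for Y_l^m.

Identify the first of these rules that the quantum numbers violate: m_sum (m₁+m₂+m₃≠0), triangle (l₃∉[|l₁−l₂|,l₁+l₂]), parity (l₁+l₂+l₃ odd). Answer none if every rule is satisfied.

m₁+m₂+m₃ = 1 − 3 + 2 = 0  ✓
triangle: |1−5|=4 ≤ l₃=6 ≤ 1+5=6  ✓
parity: l₁+l₂+l₃ = 12 is even  ✓

none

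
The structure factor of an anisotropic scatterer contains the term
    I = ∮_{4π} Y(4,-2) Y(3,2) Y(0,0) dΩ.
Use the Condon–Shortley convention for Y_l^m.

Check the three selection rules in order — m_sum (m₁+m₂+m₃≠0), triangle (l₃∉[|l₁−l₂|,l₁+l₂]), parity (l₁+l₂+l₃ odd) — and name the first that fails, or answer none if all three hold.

Σmᵢ = 0  ✓
l₃∈[|l₁−l₂|,l₁+l₂]=[1,7], have l₃=0  ✗
Σlᵢ = 7 ⇒ odd

triangle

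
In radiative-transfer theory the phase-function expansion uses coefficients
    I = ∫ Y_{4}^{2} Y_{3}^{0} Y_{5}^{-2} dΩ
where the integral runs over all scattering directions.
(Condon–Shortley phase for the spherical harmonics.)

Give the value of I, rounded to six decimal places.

0.022664

Rules hold: Σm=0, L=12 even, 1≤5≤7.
N = 9·7·11 = 693
Δ = 2!·6!·4!/13! = 1/180180
Racah Σ t=0..2: t=0:+1/576 t=1:−1/144 t=2:+1/576 = -1/288
⇒ 3j(4 3 5; 0 0 0)² = 20/1001, sgn +1
Racah Σ t=0..2: t=0:+1/576 t=1:−1/480 t=2:+1/8640 = -1/4320
⇒ 3j(4 3 5; 2 0 -2)² = 1/2145, sgn +1
4πI² = N·(3j₀)²·(3jₘ)² = 12/1859
I = +1·√(0.00645508/4π) = 0.02266449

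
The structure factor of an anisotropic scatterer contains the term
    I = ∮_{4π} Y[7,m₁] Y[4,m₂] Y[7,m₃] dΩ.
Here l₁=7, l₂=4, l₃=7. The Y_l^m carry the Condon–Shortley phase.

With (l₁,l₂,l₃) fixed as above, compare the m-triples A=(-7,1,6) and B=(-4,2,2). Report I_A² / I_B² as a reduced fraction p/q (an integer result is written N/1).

l's match ⇒ only the (l;m) 3-j factors differ between A and B.
A: triangle coeff Δ(7,4,7) = 1/58198140; Σ_t [4,4]: t=4:+1/522547200 = 1/522547200; (3j)²=143/5814 [(7 4 7; -7 1 6)], sign=-1
B: triangle coeff Δ(7,4,7) = 1/58198140; Σ_t [2,4]: t=2:+1/34836480 t=3:−1/2903040 t=4:+1/2903040 = 1/34836480; (3j)²=25/117572 [(7 4 7; -4 2 2)], sign=-1
I_A²/I_B² = (143/5814)/(25/117572) = 26026/225

26026/225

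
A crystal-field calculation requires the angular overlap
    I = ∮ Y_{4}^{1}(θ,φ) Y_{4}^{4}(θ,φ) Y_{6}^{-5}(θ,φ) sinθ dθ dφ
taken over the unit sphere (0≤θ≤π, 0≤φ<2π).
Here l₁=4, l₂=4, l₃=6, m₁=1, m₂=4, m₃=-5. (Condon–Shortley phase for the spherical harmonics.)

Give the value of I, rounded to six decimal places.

Rules hold: Σm=0, L=14 even, 0≤6≤8.
N = 9·9·13 = 1053
Δ = 2!·6!·6!/15! = 1/1261260
Racah Σ t=0..2: t=0:+1/4608 t=1:−1/1296 t=2:+1/4608 = -7/20736
⇒ 3j(4 4 6; 0 0 0)² = 20/1287, sgn -1
Racah Σ t=2..2: t=2:+1/172800 = 1/172800
⇒ 3j(4 4 6; 1 4 -5)² = 2/65, sgn -1
4πI² = N·(3j₀)²·(3jₘ)² = 72/143
I = +1·√(0.503497/4π) = 0.20016738

0.200167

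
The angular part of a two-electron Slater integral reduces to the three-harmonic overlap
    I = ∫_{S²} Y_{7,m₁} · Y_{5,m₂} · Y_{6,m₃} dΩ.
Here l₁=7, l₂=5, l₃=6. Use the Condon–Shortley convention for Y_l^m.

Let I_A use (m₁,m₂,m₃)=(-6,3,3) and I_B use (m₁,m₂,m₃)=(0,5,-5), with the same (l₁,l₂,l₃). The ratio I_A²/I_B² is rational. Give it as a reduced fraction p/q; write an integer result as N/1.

l's match ⇒ only the (l;m) 3-j factors differ between A and B.
A: triangle coeff Δ(7,5,6) = 1/174594420; Σ_t [5,6]: t=5:−1/29030400 t=6:+1/14515200 = 1/29030400; (3j)²=12/1615 [(7 5 6; -6 3 3)], sign=-1
B: triangle coeff Δ(7,5,6) = 1/174594420; Σ_t [6,6]: t=6:+1/87091200 = 1/87091200; (3j)²=35/12597 [(7 5 6; 0 5 -5)], sign=-1
I_A²/I_B² = (12/1615)/(35/12597) = 468/175

468/175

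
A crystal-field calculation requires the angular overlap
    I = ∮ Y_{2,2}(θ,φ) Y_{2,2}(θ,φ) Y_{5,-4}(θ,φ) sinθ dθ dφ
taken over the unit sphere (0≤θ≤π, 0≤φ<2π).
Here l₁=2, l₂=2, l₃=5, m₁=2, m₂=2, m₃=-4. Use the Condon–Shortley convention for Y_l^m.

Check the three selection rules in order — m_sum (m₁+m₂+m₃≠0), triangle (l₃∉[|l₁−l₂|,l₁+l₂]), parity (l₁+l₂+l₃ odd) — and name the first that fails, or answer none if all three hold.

triangle

m₁+m₂+m₃ = 2 + 2 − 4 = 0  ✓
triangle: |2−2|=0 ≤ l₃=5 ≤ 2+2=4  ✗
parity: l₁+l₂+l₃ = 9 is odd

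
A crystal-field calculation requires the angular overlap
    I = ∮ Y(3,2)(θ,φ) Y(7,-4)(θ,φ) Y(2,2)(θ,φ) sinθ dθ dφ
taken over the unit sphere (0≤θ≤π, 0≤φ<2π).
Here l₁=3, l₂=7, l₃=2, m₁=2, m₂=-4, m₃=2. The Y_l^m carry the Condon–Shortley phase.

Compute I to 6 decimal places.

0.000000

|3−7|≤2≤3+7 violated ⇒ I = 0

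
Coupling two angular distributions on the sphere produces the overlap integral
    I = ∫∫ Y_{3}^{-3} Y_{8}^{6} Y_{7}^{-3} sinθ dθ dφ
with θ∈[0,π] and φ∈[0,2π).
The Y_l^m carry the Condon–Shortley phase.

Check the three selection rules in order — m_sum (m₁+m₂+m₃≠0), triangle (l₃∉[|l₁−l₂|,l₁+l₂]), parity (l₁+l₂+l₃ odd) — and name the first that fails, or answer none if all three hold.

m₁+m₂+m₃ = -3 + 6 − 3 = 0  ✓
triangle: |3−8|=5 ≤ l₃=7 ≤ 3+8=11  ✓
parity: l₁+l₂+l₃ = 18 is even  ✓

none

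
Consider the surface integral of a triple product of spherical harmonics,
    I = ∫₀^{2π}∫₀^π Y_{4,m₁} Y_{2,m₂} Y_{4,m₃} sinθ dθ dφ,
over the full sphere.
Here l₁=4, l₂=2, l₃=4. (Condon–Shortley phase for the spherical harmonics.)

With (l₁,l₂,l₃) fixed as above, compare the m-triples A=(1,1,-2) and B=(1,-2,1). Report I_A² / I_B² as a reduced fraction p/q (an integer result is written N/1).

81/200

Shared (l₁,l₂,l₃)=(4,2,4): N and (l;000)² cancel in I_A²/I_B².
A: Δ = 2!·6!·2!/11! = 1/13860; Racah Σ t=1..2: t=1:−1/96 t=2:+1/240 = -1/160; ⇒ 3j(4 2 4; 1 1 -2)² = 27/1540, sgn -1
B: Δ = 2!·6!·2!/11! = 1/13860; Racah Σ t=0..0: t=0:+1/144 = 1/144; ⇒ 3j(4 2 4; 1 -2 1)² = 10/231, sgn -1
I_A²/I_B² = (27/1540)/(10/231) = 81/200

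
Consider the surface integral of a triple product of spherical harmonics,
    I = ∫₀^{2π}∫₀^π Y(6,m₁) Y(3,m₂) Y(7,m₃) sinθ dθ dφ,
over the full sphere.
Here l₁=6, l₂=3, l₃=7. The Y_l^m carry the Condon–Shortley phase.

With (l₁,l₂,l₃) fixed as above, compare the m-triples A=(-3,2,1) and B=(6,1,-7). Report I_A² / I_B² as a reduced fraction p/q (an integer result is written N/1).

Shared (l₁,l₂,l₃)=(6,3,7): N and (l;000)² cancel in I_A²/I_B².
A: Δ = 2!·10!·4!/17! = 1/2042040; Racah Σ t=1..2: t=1:−1/1935360 t=2:+1/362880 = 13/5806080; ⇒ 3j(6 3 7; -3 2 1)² = 195/10472, sgn +1
B: Δ = 2!·10!·4!/17! = 1/2042040; Racah Σ t=0..0: t=0:+1/174182400 = 1/174182400; ⇒ 3j(6 3 7; 6 1 -7)² = 11/340, sgn +1
I_A²/I_B² = (195/10472)/(11/340) = 975/1694

975/1694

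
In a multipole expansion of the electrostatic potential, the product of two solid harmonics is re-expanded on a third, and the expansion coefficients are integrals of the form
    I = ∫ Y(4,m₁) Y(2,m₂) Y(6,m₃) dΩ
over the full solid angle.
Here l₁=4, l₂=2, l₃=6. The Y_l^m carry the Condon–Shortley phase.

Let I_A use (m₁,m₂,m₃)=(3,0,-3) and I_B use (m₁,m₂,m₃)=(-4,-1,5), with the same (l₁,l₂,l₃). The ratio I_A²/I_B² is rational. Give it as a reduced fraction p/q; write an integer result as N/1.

36/55

l's match ⇒ only the (l;m) 3-j factors differ between A and B.
A: triangle coeff Δ(4,2,6) = 1/6435; Σ_t [0,0]: t=0:+1/20160 = 1/20160; (3j)²=12/715 [(4 2 6; 3 0 -3)], sign=-1
B: triangle coeff Δ(4,2,6) = 1/6435; Σ_t [0,0]: t=0:+1/241920 = 1/241920; (3j)²=1/39 [(4 2 6; -4 -1 5)], sign=-1
I_A²/I_B² = (12/715)/(1/39) = 36/55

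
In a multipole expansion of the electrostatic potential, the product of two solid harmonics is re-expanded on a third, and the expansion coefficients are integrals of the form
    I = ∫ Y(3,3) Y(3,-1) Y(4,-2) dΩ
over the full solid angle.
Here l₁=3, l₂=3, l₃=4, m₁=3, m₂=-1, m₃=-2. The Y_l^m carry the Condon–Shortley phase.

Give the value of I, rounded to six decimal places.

-0.188451

Rules hold: Σm=0, L=10 even, 0≤4≤6.
N = 7·7·9 = 441
Δ = 2!·4!·4!/11! = 1/34650
Racah Σ t=0..2: t=0:+1/72 t=1:−1/16 t=2:+1/72 = -5/144
⇒ 3j(3 3 4; 0 0 0)² = 2/77, sgn -1
Racah Σ t=0..0: t=0:+1/192 = 1/192
⇒ 3j(3 3 4; 3 -1 -2)² = 3/77, sgn +1
4πI² = N·(3j₀)²·(3jₘ)² = 54/121
I = -1·√(0.446281/4π) = -0.18845135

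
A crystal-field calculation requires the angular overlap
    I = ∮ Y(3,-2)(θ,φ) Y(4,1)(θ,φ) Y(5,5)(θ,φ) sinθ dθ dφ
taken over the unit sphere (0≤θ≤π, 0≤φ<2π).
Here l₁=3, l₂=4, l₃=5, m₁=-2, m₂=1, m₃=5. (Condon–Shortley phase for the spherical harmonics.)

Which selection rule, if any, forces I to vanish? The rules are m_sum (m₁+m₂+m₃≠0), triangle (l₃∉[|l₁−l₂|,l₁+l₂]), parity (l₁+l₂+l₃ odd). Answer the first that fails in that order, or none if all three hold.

m_sum

Σmᵢ = 4  ✗
l₃∈[|l₁−l₂|,l₁+l₂]=[1,7], have l₃=5
Σlᵢ = 12 ⇒ even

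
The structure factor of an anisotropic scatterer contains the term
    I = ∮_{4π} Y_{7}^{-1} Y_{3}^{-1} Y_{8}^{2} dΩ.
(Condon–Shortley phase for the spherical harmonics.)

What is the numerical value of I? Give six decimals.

m-sum 0 ✓  L=18 even ✓  4≤8≤10 ✓
Π(2lᵢ+1) = 15×7×17 = 1785
triangle coeff Δ(7,3,8) = 1/5290740
Σ_t [0,2]: t=0:+1/7257600 t=1:−1/2073600 t=2:+1/7257600 = -1/4838400
(3j)²=252/20995 [(7 3 8; 0 0 0)], sign=-1
Σ_t [0,2]: t=0:+1/7741440 t=1:−1/3628800 t=2:+1/24883200 = -37/348364800
(3j)²=1369/176358 [(7 3 8; -1 -1 2)], sign=-1
⇒ 4πI² = 172494/1037153
I = (+1)√(172494/1037153/(4π)) = 0.11504312

0.115043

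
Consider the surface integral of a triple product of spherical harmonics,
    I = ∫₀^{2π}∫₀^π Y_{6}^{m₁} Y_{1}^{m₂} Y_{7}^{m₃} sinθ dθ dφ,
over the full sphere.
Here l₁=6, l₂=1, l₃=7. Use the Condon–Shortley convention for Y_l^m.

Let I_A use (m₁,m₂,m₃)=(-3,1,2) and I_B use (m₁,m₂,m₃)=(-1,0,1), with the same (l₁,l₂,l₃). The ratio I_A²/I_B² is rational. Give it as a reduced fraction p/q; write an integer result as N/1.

5/24

l's match ⇒ only the (l;m) 3-j factors differ between A and B.
A: triangle coeff Δ(6,1,7) = 1/1365; Σ_t [0,0]: t=0:+1/4354560 = 1/4354560; (3j)²=2/273 [(6 1 7; -3 1 2)], sign=-1
B: triangle coeff Δ(6,1,7) = 1/1365; Σ_t [0,0]: t=0:+1/604800 = 1/604800; (3j)²=16/455 [(6 1 7; -1 0 1)], sign=+1
I_A²/I_B² = (2/273)/(16/455) = 5/24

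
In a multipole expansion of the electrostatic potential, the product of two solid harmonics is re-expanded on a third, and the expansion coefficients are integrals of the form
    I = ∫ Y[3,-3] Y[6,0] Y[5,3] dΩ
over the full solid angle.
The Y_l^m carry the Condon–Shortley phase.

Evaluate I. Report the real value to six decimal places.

Rules hold: Σm=0, L=14 even, 3≤5≤9.
N = 7·13·11 = 1001
Δ = 4!·2!·8!/15! = 1/675675
Racah Σ t=1..3: t=1:−1/8640 t=2:+1/2304 t=3:−1/8640 = 7/34560
⇒ 3j(3 6 5; 0 0 0)² = 7/429, sgn -1
Racah Σ t=4..4: t=4:+1/69120 = 1/69120
⇒ 3j(3 6 5; -3 0 3)² = 4/429, sgn +1
4πI² = N·(3j₀)²·(3jₘ)² = 196/1287
I = -1·√(0.152292/4π) = -0.11008644

-0.110086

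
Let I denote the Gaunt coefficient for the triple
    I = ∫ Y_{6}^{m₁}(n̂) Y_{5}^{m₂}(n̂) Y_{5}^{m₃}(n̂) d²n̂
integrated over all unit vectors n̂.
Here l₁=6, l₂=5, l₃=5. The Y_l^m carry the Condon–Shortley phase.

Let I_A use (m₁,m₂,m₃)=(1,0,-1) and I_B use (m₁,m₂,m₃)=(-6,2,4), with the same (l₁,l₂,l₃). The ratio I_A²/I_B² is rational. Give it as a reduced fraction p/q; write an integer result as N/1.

Same 6,5,5: normalisation and zero-m 3j drop out of the ratio.
A: Δ: 6! 6! 4! / 17! → 1/28588560; sum: t=1:−1/138240 t=2:+1/10368 t=3:−1/6912 t=4:+1/34560 t=5:−1/2073600 = -7/259200; 3j²(6 5 5; 1 0 -1) = Δ·Π!·Σ² = 28/7293  (sign -1)
B: Δ: 6! 6! 4! / 17! → 1/28588560; sum: t=6:+1/3110400 = 1/3110400; 3j²(6 5 5; -6 2 4) = Δ·Π!·Σ² = 21/1105  (sign -1)
I_A²/I_B² = (28/7293)/(21/1105) = 20/99

20/99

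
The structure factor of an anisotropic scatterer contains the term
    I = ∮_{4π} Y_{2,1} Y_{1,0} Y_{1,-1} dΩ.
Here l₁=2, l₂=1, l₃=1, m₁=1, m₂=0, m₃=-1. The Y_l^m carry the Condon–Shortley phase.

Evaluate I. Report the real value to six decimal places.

Rules hold: Σm=0, L=4 even, 1≤1≤3.
N = 5·3·3 = 45
Δ = 2!·2!·0!/5! = 1/30
Racah Σ t=1..1: t=1:−1/1 = -1/1
⇒ 3j(2 1 1; 0 0 0)² = 2/15, sgn +1
Racah Σ t=1..1: t=1:−1/2 = -1/2
⇒ 3j(2 1 1; 1 0 -1)² = 1/10, sgn -1
4πI² = N·(3j₀)²·(3jₘ)² = 3/5
I = -1·√(0.6/4π) = -0.21850969

-0.218510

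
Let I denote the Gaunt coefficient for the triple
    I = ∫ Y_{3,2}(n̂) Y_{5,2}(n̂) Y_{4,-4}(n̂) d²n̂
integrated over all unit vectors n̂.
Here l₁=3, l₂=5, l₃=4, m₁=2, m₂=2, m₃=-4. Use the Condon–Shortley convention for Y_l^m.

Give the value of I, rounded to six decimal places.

-0.109480

Rules hold: Σm=0, L=12 even, 2≤4≤8.
N = 7·11·9 = 693
Δ = 4!·2!·6!/13! = 1/180180
Racah Σ t=1..3: t=1:−1/576 t=2:+1/144 t=3:−1/576 = 1/288
⇒ 3j(3 5 4; 0 0 0)² = 20/1001, sgn +1
Racah Σ t=1..1: t=1:−1/8640 = -1/8640
⇒ 3j(3 5 4; 2 2 -4)² = 14/1287, sgn -1
4πI² = N·(3j₀)²·(3jₘ)² = 280/1859
I = -1·√(0.150619/4π) = -0.10947990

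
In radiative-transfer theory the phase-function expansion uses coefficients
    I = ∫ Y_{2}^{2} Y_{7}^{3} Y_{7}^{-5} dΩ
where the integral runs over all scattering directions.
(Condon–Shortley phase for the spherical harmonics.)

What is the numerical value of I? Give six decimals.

0.139127

Rules hold: Σm=0, L=16 even, 5≤7≤9.
N = 5·15·15 = 1125
Δ = 2!·2!·12!/17! = 1/185640
Racah Σ t=0..2: t=0:+1/2419200 t=1:−1/518400 t=2:+1/2419200 = -1/907200
⇒ 3j(2 7 7; 0 0 0)² = 56/3315, sgn +1
Racah Σ t=0..0: t=0:+1/29030400 = 1/29030400
⇒ 3j(2 7 7; 2 3 -5)² = 99/7735, sgn +1
4πI² = N·(3j₀)²·(3jₘ)² = 11880/48841
I = +1·√(0.243238/4π) = 0.13912687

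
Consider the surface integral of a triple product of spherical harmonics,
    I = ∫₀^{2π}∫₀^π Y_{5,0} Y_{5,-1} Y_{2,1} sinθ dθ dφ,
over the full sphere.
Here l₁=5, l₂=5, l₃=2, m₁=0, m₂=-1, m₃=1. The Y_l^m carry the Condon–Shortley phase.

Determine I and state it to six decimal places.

-0.036166

Rules hold: Σm=0, L=12 even, 0≤2≤10.
N = 11·11·5 = 605
Δ = 8!·2!·2!/13! = 1/38610
Racah Σ t=3..5: t=3:−1/2880 t=4:+1/576 t=5:−1/2880 = 1/960
⇒ 3j(5 5 2; 0 0 0)² = 10/429, sgn +1
Racah Σ t=3..4: t=3:−1/1440 t=4:+1/1152 = 1/5760
⇒ 3j(5 5 2; 0 -1 1)² = 1/858, sgn -1
4πI² = N·(3j₀)²·(3jₘ)² = 25/1521
I = -1·√(0.0164366/4π) = -0.03616600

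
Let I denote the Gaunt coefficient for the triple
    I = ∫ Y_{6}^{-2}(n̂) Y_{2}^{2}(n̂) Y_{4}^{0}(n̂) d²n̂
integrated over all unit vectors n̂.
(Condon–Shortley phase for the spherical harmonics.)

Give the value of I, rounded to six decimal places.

Checks pass: Σm=0; 12 even; l₃=4∈[4,8].
(2·6+1)(2·2+1)(2·4+1) = 585
Δ: 4! 8! 0! / 13! → 1/6435
sum: t=2:+1/2304 = 1/2304
3j²(6 2 4; 0 0 0) = Δ·Π!·Σ² = 5/143  (sign +1)
sum: t=4:+1/13824 = 1/13824
3j²(6 2 4; -2 2 0) = Δ·Π!·Σ² = 14/1287  (sign +1)
combine: 4πI² = 585·5/143·14/1287 = 350/1573
take √, sign +1: I = 0.13306527

0.133065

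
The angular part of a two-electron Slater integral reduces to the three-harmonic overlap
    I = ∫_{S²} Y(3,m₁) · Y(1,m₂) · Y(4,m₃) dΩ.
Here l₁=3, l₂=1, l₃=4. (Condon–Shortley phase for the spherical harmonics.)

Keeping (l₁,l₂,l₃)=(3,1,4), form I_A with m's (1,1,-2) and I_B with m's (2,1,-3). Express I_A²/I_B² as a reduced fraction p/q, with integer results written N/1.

5/7

Same 3,1,4: normalisation and zero-m 3j drop out of the ratio.
A: Δ: 0! 6! 2! / 9! → 1/252; sum: t=0:+1/96 = 1/96; 3j²(3 1 4; 1 1 -2) = Δ·Π!·Σ² = 5/84  (sign +1)
B: Δ: 0! 6! 2! / 9! → 1/252; sum: t=0:+1/240 = 1/240; 3j²(3 1 4; 2 1 -3) = Δ·Π!·Σ² = 1/12  (sign -1)
I_A²/I_B² = (5/84)/(1/12) = 5/7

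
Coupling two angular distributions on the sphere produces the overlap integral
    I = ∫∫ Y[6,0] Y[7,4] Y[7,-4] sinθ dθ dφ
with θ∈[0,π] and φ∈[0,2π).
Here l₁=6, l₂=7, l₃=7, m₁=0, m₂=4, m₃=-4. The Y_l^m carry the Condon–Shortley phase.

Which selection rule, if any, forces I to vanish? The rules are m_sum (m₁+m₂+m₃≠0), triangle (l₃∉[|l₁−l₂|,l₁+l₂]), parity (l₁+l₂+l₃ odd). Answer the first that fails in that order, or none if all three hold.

m₁+m₂+m₃ = 0 + 4 − 4 = 0  ✓
triangle: |6−7|=1 ≤ l₃=7 ≤ 6+7=13  ✓
parity: l₁+l₂+l₃ = 20 is even  ✓

none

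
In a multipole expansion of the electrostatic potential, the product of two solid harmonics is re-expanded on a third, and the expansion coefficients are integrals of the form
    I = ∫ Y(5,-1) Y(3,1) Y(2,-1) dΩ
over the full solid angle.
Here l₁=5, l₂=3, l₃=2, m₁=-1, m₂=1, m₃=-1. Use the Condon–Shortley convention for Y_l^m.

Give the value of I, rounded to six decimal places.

Σmᵢ = -1 ≠ 0, so the φ-integral vanishes; I = 0

0.000000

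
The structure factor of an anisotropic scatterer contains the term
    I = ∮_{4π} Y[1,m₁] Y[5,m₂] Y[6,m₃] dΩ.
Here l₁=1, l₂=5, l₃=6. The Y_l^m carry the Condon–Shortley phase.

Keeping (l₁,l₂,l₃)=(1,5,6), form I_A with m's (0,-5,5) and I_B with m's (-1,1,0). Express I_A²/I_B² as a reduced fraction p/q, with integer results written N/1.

l's match ⇒ only the (l;m) 3-j factors differ between A and B.
A: triangle coeff Δ(1,5,6) = 1/858; Σ_t [0,0]: t=0:+1/3628800 = 1/3628800; (3j)²=1/78 [(1 5 6; 0 -5 5)], sign=-1
B: triangle coeff Δ(1,5,6) = 1/858; Σ_t [0,0]: t=0:+1/34560 = 1/34560; (3j)²=5/286 [(1 5 6; -1 1 0)], sign=+1
I_A²/I_B² = (1/78)/(5/286) = 11/15

11/15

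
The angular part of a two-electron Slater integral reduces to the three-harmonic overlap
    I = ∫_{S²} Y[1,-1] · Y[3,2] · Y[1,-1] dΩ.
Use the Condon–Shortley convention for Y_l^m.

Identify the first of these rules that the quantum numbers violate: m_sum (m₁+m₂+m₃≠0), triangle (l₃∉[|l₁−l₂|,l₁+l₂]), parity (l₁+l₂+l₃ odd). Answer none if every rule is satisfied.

triangle

azimuthal sum: -1 + 2 − 1 = 0  ✓
2 ≤ 1 ≤ 4 (triangle on l)  ✗
L = 1 + 3 + 1 = 5 (odd)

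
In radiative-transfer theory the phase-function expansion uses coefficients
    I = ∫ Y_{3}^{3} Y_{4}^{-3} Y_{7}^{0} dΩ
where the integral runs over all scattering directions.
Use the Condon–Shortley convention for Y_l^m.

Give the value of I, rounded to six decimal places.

Checks pass: Σm=0; 14 even; l₃=7∈[1,7].
(2·3+1)(2·4+1)(2·7+1) = 945
Δ: 0! 6! 8! / 15! → 1/45045
sum: t=0:+1/20736 = 1/20736
3j²(3 4 7; 0 0 0) = Δ·Π!·Σ² = 35/1287  (sign -1)
sum: t=0:+1/3628800 = 1/3628800
3j²(3 4 7; 3 -3 0) = Δ·Π!·Σ² = 1/6435  (sign -1)
combine: 4πI² = 945·35/1287·1/6435 = 245/61347
take √, sign +1: I = 0.01782713

0.017827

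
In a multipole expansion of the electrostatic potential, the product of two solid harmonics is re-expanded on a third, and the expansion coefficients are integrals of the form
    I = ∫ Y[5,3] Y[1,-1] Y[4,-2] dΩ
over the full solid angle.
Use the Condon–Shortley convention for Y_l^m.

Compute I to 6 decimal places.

-0.259847

m-sum 0 ✓  L=10 even ✓  4≤4≤6 ✓
Π(2lᵢ+1) = 11×3×9 = 297
triangle coeff Δ(5,1,4) = 1/495
Σ_t [1,1]: t=1:−1/576 = -1/576
(3j)²=5/99 [(5 1 4; 0 0 0)], sign=-1
Σ_t [0,0]: t=0:+1/2880 = 1/2880
(3j)²=28/495 [(5 1 4; 3 -1 -2)], sign=+1
⇒ 4πI² = 28/33
I = (-1)√(28/33/(4π)) = -0.25984664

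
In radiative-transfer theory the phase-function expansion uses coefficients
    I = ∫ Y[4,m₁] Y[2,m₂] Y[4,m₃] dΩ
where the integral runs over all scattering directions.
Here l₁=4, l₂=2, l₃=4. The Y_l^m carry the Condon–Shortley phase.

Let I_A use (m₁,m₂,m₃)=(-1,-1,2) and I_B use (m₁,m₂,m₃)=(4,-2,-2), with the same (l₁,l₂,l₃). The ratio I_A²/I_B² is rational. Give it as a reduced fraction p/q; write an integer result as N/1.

l's match ⇒ only the (l;m) 3-j factors differ between A and B.
A: triangle coeff Δ(4,2,4) = 1/13860; Σ_t [0,1]: t=0:+1/240 t=1:−1/96 = -1/160; (3j)²=27/1540 [(4 2 4; -1 -1 2)], sign=-1
B: triangle coeff Δ(4,2,4) = 1/13860; Σ_t [0,0]: t=0:+1/2880 = 1/2880; (3j)²=2/165 [(4 2 4; 4 -2 -2)], sign=+1
I_A²/I_B² = (27/1540)/(2/165) = 81/56

81/56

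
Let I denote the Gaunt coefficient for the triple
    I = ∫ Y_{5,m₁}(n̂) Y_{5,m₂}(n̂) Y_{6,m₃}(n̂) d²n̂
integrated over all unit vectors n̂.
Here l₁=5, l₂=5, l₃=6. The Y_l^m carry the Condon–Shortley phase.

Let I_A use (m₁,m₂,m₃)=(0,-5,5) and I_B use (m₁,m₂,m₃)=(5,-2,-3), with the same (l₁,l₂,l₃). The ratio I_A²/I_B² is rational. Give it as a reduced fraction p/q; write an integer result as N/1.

Same 5,5,6: normalisation and zero-m 3j drop out of the ratio.
A: Δ: 4! 6! 6! / 17! → 1/28588560; sum: t=0:+1/2073600 = 1/2073600; 3j²(5 5 6; 0 -5 5) = Δ·Π!·Σ² = 15/884  (sign -1)
B: Δ: 4! 6! 6! / 17! → 1/28588560; sum: t=0:+1/622080 = 1/622080; 3j²(5 5 6; 5 -2 -3) = Δ·Π!·Σ² = 105/4862  (sign -1)
I_A²/I_B² = (15/884)/(105/4862) = 11/14

11/14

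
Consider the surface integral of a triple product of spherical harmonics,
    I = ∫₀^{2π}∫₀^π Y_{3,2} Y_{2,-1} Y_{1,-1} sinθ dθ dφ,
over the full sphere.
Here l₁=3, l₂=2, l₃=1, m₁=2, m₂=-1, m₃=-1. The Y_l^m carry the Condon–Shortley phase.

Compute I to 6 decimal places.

m-sum 0 ✓  L=6 even ✓  1≤1≤5 ✓
Π(2lᵢ+1) = 7×5×3 = 105
triangle coeff Δ(3,2,1) = 1/105
Σ_t [2,2]: t=2:+1/4 = 1/4
(3j)²=3/35 [(3 2 1; 0 0 0)], sign=-1
Σ_t [1,1]: t=1:−1/12 = -1/12
(3j)²=2/21 [(3 2 1; 2 -1 -1)], sign=-1
⇒ 4πI² = 6/7
I = (+1)√(6/7/(4π)) = 0.26116903

0.261169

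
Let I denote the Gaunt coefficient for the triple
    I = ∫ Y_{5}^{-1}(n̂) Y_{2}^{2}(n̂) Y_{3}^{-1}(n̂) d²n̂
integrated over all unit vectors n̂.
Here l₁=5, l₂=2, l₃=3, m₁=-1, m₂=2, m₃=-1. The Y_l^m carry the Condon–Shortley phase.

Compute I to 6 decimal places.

m-sum 0 ✓  L=10 even ✓  3≤3≤7 ✓
Π(2lᵢ+1) = 11×5×7 = 385
triangle coeff Δ(5,2,3) = 1/2310
Σ_t [2,2]: t=2:+1/144 = 1/144
(3j)²=10/231 [(5 2 3; 0 0 0)], sign=-1
Σ_t [4,4]: t=4:+1/1152 = 1/1152
(3j)²=1/154 [(5 2 3; -1 2 -1)], sign=+1
⇒ 4πI² = 25/231
I = (-1)√(25/231/(4π)) = -0.09280237

-0.092802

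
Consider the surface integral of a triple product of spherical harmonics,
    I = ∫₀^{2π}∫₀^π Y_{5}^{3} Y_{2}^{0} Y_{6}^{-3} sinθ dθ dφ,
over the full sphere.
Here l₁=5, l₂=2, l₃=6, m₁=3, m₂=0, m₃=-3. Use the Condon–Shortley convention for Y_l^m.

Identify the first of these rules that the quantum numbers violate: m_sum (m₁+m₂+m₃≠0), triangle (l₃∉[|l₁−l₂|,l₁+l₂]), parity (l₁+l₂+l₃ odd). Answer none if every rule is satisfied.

Σmᵢ = 0  ✓
l₃∈[|l₁−l₂|,l₁+l₂]=[3,7], have l₃=6  ✓
Σlᵢ = 13 ⇒ odd  ✗

parity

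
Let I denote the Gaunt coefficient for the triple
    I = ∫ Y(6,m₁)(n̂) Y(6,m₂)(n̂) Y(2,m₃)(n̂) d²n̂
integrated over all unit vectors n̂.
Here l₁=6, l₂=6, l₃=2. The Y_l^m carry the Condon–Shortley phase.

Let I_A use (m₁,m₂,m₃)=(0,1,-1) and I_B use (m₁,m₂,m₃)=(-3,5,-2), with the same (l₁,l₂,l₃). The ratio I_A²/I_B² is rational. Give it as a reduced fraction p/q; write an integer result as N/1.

Shared (l₁,l₂,l₃)=(6,6,2): N and (l;000)² cancel in I_A²/I_B².
A: Δ = 10!·2!·2!/15! = 1/90090; Racah Σ t=5..6: t=5:−1/28800 t=6:+1/34560 = -1/172800; ⇒ 3j(6 6 2; 0 1 -1)² = 1/1430, sgn +1
B: Δ = 10!·2!·2!/15! = 1/90090; Racah Σ t=9..9: t=9:−1/1451520 = -1/1451520; ⇒ 3j(6 6 2; -3 5 -2)² = 1/91, sgn -1
I_A²/I_B² = (1/1430)/(1/91) = 7/110

7/110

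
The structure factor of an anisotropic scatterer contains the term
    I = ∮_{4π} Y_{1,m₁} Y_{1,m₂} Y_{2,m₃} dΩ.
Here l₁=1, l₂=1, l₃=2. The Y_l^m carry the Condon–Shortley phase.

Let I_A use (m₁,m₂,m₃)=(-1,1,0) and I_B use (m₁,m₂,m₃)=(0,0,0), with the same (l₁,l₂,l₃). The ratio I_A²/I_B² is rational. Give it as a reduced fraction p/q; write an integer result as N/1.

Same 1,1,2: normalisation and zero-m 3j drop out of the ratio.
A: Δ: 0! 2! 2! / 5! → 1/30; sum: t=0:+1/4 = 1/4; 3j²(1 1 2; -1 1 0) = Δ·Π!·Σ² = 1/30  (sign +1)
B: Δ: 0! 2! 2! / 5! → 1/30; sum: t=0:+1/1 = 1/1; 3j²(1 1 2; 0 0 0) = Δ·Π!·Σ² = 2/15  (sign +1)
I_A²/I_B² = (1/30)/(2/15) = 1/4

1/4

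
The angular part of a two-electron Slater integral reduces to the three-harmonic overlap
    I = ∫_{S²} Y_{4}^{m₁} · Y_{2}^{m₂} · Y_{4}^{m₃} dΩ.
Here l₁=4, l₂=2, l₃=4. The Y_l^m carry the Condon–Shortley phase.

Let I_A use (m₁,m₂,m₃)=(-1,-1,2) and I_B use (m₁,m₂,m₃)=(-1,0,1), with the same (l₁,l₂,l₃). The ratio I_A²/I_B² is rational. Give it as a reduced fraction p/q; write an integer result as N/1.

l's match ⇒ only the (l;m) 3-j factors differ between A and B.
A: triangle coeff Δ(4,2,4) = 1/13860; Σ_t [0,1]: t=0:+1/240 t=1:−1/96 = -1/160; (3j)²=27/1540 [(4 2 4; -1 -1 2)], sign=-1
B: triangle coeff Δ(4,2,4) = 1/13860; Σ_t [0,2]: t=0:+1/480 t=1:−1/48 t=2:+1/144 = -17/1440; (3j)²=289/13860 [(4 2 4; -1 0 1)], sign=+1
I_A²/I_B² = (27/1540)/(289/13860) = 243/289

243/289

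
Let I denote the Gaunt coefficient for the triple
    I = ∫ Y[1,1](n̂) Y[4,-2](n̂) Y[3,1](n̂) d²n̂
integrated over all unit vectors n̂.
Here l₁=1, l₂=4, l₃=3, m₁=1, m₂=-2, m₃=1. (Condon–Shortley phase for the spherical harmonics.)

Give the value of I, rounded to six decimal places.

Rules hold: Σm=0, L=8 even, 3≤3≤5.
N = 3·9·7 = 189
Δ = 2!·0!·6!/9! = 1/252
Racah Σ t=1..1: t=1:−1/36 = -1/36
⇒ 3j(1 4 3; 0 0 0)² = 4/63, sgn +1
Racah Σ t=0..0: t=0:+1/96 = 1/96
⇒ 3j(1 4 3; 1 -2 1)² = 5/84, sgn +1
4πI² = N·(3j₀)²·(3jₘ)² = 5/7
I = +1·√(0.714286/4π) = 0.23841361

0.238414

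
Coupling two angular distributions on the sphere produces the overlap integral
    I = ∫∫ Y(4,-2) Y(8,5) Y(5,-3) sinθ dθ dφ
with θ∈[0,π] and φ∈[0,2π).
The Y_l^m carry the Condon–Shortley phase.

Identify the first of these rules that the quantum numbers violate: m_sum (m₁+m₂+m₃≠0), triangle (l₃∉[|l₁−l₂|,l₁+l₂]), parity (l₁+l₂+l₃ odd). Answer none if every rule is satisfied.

parity

azimuthal sum: -2 + 5 − 3 = 0  ✓
4 ≤ 5 ≤ 12 (triangle on l)  ✓
L = 4 + 8 + 5 = 17 (odd)  ✗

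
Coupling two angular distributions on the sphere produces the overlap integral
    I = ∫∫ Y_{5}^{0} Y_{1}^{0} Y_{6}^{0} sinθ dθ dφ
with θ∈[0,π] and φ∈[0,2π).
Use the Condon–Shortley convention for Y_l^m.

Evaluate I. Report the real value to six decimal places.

0.245154

Rules hold: Σm=0, L=12 even, 4≤6≤6.
N = 11·3·13 = 429
Δ = 0!·10!·2!/13! = 1/858
Racah Σ t=0..0: t=0:+1/14400 = 1/14400
⇒ 3j(5 1 6; 0 0 0)² = 6/143, sgn +1
(m-triple is (0,0,0) — same symbol as above.)
4πI² = N·(3j₀)²·(3jₘ)² = 108/143
I = +1·√(0.755245/4π) = 0.24515397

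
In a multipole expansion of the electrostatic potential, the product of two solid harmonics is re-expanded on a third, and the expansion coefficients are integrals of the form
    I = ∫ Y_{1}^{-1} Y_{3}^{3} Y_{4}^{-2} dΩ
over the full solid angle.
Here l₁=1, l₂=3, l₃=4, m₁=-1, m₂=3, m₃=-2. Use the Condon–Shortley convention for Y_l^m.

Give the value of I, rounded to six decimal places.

Rules hold: Σm=0, L=8 even, 2≤4≤4.
N = 3·7·9 = 189
Δ = 0!·2!·6!/9! = 1/252
Racah Σ t=0..0: t=0:+1/36 = 1/36
⇒ 3j(1 3 4; 0 0 0)² = 4/63, sgn +1
Racah Σ t=0..0: t=0:+1/1440 = 1/1440
⇒ 3j(1 3 4; -1 3 -2)² = 1/252, sgn +1
4πI² = N·(3j₀)²·(3jₘ)² = 1/21
I = +1·√(0.047619/4π) = 0.06155813

0.061558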